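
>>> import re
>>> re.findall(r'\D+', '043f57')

['f']

This matches one or more of a non-digit.
Scanning left to right: at [3:4] → 'f'.
No capturing groups, so `findall` returns the 1 full match string.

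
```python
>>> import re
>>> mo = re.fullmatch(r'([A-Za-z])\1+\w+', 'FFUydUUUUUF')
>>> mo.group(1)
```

The match spans [0:11] → 'FFUydUUUUUF'.
Captured: group 1 = 'F'.

'F'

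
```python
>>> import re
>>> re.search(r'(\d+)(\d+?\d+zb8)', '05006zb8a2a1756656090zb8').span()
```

(0, 8)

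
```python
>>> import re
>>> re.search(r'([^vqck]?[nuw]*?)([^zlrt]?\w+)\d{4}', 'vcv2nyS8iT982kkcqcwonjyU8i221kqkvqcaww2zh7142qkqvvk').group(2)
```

'vcv2nyS8iT982kkcqcwonjyU8i221kqkvqcaww2zh'

The match spans [0:45] → 'vcv2nyS8iT982kkcqcwonjyU8i221kqkvqcaww2zh7142'.
Captured: group 1 = '', group 2 = 'vcv2nyS8iT982kkcqcwonjyU8i221kqkvqcaww2zh'.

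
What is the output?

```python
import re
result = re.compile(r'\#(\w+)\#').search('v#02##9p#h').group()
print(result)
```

`search` walks the string left to right and returns the first match it finds.
The match spans [1:5] → '#02#'.
Captured: group 1 = '02'.

#02#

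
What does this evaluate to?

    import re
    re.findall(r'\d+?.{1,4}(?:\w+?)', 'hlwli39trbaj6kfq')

['39trba', '6kfq']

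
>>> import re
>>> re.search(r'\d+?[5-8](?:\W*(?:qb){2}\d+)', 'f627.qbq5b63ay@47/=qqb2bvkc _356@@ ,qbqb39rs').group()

'356@@ ,qbqb39'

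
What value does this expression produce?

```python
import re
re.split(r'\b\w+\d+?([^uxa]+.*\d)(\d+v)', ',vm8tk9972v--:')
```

[',', '97', '2v', '--:']

This matches a word boundary (`\b`, zero-width); then one or more of a word character, then one or more of a digit (lazy); then one or more of any character except [uxa], then zero or more of any character, then a digit (captured); then one or more of a digit, then the literal 'v' (captured).
Matches to split on: at [1:11] → 'vm8tk9972v'.
With a capturing group present, the delimiter's captured portion is kept in the result list.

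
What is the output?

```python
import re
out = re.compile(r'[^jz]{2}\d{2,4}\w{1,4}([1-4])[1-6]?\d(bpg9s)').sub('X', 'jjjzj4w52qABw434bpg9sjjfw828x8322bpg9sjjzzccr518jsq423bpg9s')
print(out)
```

This matches exactly 2 of any character except [jz], then 2 to 4 of a digit, then 1 to 4 of a word character; then a character in [1-4] (captured); then optionally a character in [1-6], then a digit; then the literal 'bp', then the literal 'g9s' (captured).
Matches: at [5:21] → '4w52qABw434bpg9s'; at [23:38] → 'fw828x8322bpg9s'; at [43:59] → 'cr518jsq423bpg9s'.
`sub` substitutes 'X' at each match site.

jjjzjXjjXjjzzcX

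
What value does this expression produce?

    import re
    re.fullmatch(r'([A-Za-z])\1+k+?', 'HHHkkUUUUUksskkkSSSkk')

None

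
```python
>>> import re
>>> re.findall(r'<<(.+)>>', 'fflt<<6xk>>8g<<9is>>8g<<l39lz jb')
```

['6xk>>8g<<9is']

With a single group, `findall` returns only what that group captured — 1 item.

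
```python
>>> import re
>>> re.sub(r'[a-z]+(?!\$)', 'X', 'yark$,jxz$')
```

'Xk$,Xz$'

`(?!…)`/`(?<!…)` only lets a position through if the neighbouring text does NOT match; no characters are consumed.
Matches: at [0:3] → 'yar'; at [6:8] → 'jx'.
`sub` substitutes 'X' at each match site.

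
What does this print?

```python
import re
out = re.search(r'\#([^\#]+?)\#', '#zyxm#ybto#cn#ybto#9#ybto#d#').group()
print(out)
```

The match spans [0:6] → '#zyxm#'.

#zyxm#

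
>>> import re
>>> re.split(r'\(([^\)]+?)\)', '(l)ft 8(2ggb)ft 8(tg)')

['', 'l', 'ft 8', '2ggb', 'ft 8', 'tg', '']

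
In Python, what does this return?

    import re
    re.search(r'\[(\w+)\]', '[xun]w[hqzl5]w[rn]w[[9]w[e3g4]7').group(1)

'xun'

Unlike `match`, `search` isn't anchored — it looks for the pattern anywhere in the string.
The match spans [0:5] → '[xun]'.
Captured: group 1 = 'xun'.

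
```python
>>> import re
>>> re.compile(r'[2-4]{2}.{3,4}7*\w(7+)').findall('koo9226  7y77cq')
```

This matches exactly 2 of a character in [2-4], then 3 to 4 of any character; then zero or more of the literal '7', then a word character; then one or more of a literal '7' (captured).
Scanning left to right: at [4:13] match '226  7y77', group 1 = '77'.
One capturing group, so `findall` returns just the captured substring from the one match — 1 in all.

['77']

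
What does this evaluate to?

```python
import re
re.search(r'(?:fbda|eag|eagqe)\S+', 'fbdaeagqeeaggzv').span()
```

(0, 15)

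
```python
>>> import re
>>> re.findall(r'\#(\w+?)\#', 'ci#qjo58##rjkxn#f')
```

['qjo58', 'rjkxn']

Matches: at [2:9] match '#qjo58#', group 1 = 'qjo58'; at [9:16] match '#rjkxn#', group 1 = 'rjkxn'.
One capturing group, so `findall` returns just the captured substring from each match — 2 in all.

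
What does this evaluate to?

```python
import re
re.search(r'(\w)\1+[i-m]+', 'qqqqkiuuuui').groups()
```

('q',)

The match spans [0:6] → 'qqqqki'.
Captured: group 1 = 'q'.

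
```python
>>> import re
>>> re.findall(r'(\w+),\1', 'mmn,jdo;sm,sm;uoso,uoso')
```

After group 1 captures some text, `\1` only succeeds where that same text appears again.
Because there's exactly one group, `findall` drops the full match and keeps group 1 from each hit.

['sm', 'uoso']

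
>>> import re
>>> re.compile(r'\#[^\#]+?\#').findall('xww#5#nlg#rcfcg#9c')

['#5#', '#rcfcg#']

Scanning left to right: at [3:6] → '#5#'; at [9:16] → '#rcfcg#'.
Since nothing is captured, `findall` lists the 2 matched substrings directly.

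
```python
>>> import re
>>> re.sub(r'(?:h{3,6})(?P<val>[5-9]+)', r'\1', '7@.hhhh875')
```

'7@.875'

Each match is replaced using the text its own group 1 captured.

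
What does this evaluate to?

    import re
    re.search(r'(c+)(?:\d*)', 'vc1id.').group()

'c1'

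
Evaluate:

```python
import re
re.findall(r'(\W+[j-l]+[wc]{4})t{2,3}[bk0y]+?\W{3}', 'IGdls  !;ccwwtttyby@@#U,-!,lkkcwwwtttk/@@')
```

[',-!,lkkcwww']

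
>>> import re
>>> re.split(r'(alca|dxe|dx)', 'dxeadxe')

Alternation tries branches left to right and keeps the first one that lets the overall match succeed at that position.
Matches to split on: at [0:3] → 'dxe'; at [4:7] → 'dxe'.
With a capturing group present, the delimiter's captured portion is kept in the result list.

['', 'dxe', 'a', 'dxe', '']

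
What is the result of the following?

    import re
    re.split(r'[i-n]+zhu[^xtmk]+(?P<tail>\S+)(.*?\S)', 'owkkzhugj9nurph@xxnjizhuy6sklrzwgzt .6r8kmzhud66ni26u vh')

['ow', 'xxnjizhuy6sklrzwgzt', ' .', '6r8', 'v', 'h', '']

This matches one or more of a character in [i-n], then the literal 'zhu', then one or more of any character except [xtmk]; then one or more of a non-whitespace character (captured as 'tail'); then zero or more of any character (lazy), then a non-whitespace character (captured).
Matches to split on: at [2:37] → 'kkzhugj9nurph@xxnjizhuy6sklrzwgzt .'; at [40:56] → 'kmzhud66ni26u vh'.
With a capturing group present, the delimiter's captured portion is kept in the result list.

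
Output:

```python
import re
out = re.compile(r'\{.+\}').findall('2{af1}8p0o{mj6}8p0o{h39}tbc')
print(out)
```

['{af1}8p0o{mj6}8p0o{h39}']

Walking the string: at [1:24] → '{af1}8p0o{mj6}8p0o{h39}'.
`findall` yields the raw match text (1 of them) because the pattern has no groups.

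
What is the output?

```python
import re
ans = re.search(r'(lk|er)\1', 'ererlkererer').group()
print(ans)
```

erer

`\1` has to match the exact text group 1 already captured.
The match spans [0:4] → 'erer'.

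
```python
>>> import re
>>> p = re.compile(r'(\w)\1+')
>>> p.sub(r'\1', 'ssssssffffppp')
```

After group 1 captures some text, `\1` only succeeds where that same text appears again.
Matches: at [0:6] → 'ssssss'; at [6:10] → 'ffff'; at [10:13] → 'ppp'.
`\1` in the replacement pulls in group 1's text for each match.

'sfp'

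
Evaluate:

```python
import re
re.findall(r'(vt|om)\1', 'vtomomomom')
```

`\1` is not a pattern — it's the concrete string captured by group 1, re-applied verbatim.
Scanning left to right: at [2:6] match 'omom', group 1 = 'om'; at [6:10] match 'omom', group 1 = 'om'.
`findall` collects group 1 from each match (2 total).

['om', 'om']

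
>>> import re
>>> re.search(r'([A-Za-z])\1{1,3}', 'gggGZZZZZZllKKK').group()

'ggg'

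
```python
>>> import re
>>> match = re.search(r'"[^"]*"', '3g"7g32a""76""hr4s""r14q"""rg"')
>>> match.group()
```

Unlike `match`, `search` isn't anchored — it looks for the pattern anywhere in the string.
The match spans [2:9] → '"7g32a"'.

'"7g32a"'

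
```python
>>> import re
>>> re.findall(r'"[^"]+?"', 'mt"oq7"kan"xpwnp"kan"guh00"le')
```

['"oq7"', '"xpwnp"', '"guh00"']

Since nothing is captured, `findall` lists the 3 matched substrings directly.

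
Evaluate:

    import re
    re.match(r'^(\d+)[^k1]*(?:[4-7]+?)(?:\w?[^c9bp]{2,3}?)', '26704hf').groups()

('2670',)

The pattern matches anchored at the start of the string; then one or more of a digit (captured); then zero or more of any character except [k1]; then one or more of a character in [4-7] (lazy) (non-capturing group); then optionally a word character, then 2 to 3 of any character except [c9bp] (lazy) (non-capturing group).
`re.match` only tries the pattern at the start of the string.
The match spans [0:7] → '26704hf'.
Captured: group 1 = '2670'.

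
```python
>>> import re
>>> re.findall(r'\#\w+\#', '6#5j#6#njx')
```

['#5j#']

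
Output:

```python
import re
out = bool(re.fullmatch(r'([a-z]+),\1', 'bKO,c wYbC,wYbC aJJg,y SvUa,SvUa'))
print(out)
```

False

`\1` has to match the exact text group 1 already captured.
`fullmatch` succeeds only if the pattern covers the string from start to end.
Here there's no way to consume every character, so the call returns None, and `bool(None)` is False.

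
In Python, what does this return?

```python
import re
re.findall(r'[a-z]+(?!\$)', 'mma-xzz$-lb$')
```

The negative lookaround is zero-width — it rules out positions where the adjacent text would match, without consuming anything.
Since nothing is captured, `findall` lists the 3 matched substrings directly.

['mma', 'xz', 'l']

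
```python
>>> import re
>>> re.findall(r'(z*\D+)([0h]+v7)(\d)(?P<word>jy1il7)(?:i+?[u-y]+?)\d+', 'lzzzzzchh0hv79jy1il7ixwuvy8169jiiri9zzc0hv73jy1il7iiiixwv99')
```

This matches zero or more of a literal 'z', then one or more of a non-digit (captured); then one or more of one of [0h], then the literal 'v7' (captured); then a digit (captured); then the literal 'jy1', then the literal 'il7' (captured as 'word'); then one or more of a literal 'i' (lazy), then one or more of a character in [u-y] (lazy) (non-capturing group); then one or more of a digit.
Walking the string: at [0:30] match 'lzzzzzchh0hv79jy1il7ixwuvy8169', groups = ('lzzzzzchh', '0hv7', '9', 'jy1il7'); at [36:59] match 'zzc0hv73jy1il7iiiixwv99', groups = ('zzc', '0hv7', '3', 'jy1il7').
`findall` packs the 4 group values into a tuple for every match.

[('lzzzzzchh', '0hv7', '9', 'jy1il7'), ('zzc', '0hv7', '3', 'jy1il7')]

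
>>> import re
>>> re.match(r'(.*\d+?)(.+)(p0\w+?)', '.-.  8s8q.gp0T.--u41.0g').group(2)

'q.g'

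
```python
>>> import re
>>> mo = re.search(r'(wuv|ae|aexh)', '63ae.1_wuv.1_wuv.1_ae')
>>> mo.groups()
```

The match spans [2:4] → 'ae'.
Captured: group 1 = 'ae'.

('ae',)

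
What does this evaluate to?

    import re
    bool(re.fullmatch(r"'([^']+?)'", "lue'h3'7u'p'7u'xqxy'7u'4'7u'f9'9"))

For `fullmatch`, every character of the input must be accounted for by the pattern.
Here the pattern can't cover the whole string, so the call returns None, and `bool(None)` is False.

False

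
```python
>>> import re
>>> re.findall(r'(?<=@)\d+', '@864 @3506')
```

Because the assertion is zero-width, the text it checks is not consumed and won't appear in the result.
Walking the string: at [1:4] → '864'; at [6:10] → '3506'.
Since nothing is captured, `findall` lists the 2 matched substrings directly.

['864', '3506']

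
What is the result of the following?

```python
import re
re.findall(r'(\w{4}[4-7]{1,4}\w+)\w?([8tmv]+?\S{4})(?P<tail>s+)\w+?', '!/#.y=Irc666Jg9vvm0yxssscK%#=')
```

[('Irc666Jg9vv', 'm0yxs', 'ss')]

Multiple groups make `findall` return tuples — one 3-tuple for the one match.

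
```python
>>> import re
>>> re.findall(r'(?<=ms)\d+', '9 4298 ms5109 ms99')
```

Lookahead/lookbehind check context without consuming it, so the matched span excludes the asserted characters.
With no groups in the pattern, `findall` gives back each whole match — 2 here.

['5109', '99']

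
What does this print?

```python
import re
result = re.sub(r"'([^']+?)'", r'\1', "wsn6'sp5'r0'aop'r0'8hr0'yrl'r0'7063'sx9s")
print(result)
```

Matches: at [4:9] → "'sp5'"; at [11:16] → "'aop'"; at [18:24] → "'8hr0'"; at [27:31] → "'r0'".
Each match is replaced using the text its own group 1 captured.

wsn6sp5r0aopr08hr0yrlr07063'sx9s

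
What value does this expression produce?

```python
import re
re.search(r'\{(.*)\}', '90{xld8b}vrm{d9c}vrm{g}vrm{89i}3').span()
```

(2, 31)

The match spans [2:31] → '{xld8b}vrm{d9c}vrm{g}vrm{89i}'.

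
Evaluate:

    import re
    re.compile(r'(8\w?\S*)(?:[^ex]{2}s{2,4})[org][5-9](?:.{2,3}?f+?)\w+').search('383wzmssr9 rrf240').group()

'83wzmssr9 rrf240'

The match spans [1:17] → '83wzmssr9 rrf240'.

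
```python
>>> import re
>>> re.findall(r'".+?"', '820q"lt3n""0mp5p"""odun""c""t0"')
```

Lazy quantifiers expand one character at a time until the remainder of the pattern can match.
Walking the string: at [4:10] → '"lt3n"'; at [10:17] → '"0mp5p"'; at [17:24] → '""odun"'; at [24:27] → '"c"'; at [27:31] → '"t0"'.
`findall` yields the raw match text (5 of them) because the pattern has no groups.

['"lt3n"', '"0mp5p"', '""odun"', '"c"', '"t0"']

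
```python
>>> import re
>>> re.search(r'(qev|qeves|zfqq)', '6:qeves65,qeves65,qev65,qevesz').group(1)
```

'qev'

The match spans [2:5] → 'qev'.
Captured: group 1 = 'qev'.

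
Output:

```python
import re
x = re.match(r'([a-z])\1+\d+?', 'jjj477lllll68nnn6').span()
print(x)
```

`re.match` won't scan ahead — the pattern has to work from the very first character.
The match spans [0:4] → 'jjj4'.

(0, 4)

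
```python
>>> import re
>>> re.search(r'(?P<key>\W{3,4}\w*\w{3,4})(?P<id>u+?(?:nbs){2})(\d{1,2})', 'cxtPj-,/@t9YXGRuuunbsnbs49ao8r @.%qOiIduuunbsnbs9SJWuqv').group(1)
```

The match spans [5:26] → '-,/@t9YXGRuuunbsnbs49'.
Captured: group 1 = '-,/@t9YXGRuu', group 2 = 'unbsnbs', group 3 = '49'.

'-,/@t9YXGRuu'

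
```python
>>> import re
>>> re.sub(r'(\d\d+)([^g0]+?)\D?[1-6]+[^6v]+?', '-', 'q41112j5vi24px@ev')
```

Pattern: a digit, then one or more of a digit (captured); then one or more of any character except [g0] (lazy) (captured); then optionally a non-digit, then one or more of a character in [1-6], then one or more of any character except [6v] (lazy).
`sub` substitutes '-' at each match site.

'q-x@ev'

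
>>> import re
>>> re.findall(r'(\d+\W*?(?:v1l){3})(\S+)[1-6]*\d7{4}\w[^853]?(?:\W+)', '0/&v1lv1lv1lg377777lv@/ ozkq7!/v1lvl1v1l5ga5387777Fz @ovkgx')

[('0/&v1lv1lv1l', 'g3')]

This matches one or more of a digit, then zero or more of a non-word character (lazy), then the literal 'v1l' repeated 3 times (captured); then one or more of a non-whitespace character (captured); then zero or more of a character in [1-6], then a digit, then exactly 4 of the literal '7'; then a word character, then optionally any character except [853]; then one or more of a non-word character (non-capturing group).
Walking the string: at [0:24] match '0/&v1lv1lv1lg377777lv@/ ', groups = ('0/&v1lv1lv1l', 'g3').
`findall` packs the 2 group values into a tuple for every match.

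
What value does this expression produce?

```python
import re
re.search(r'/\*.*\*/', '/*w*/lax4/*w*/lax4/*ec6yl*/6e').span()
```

The match spans [0:27] → '/*w*/lax4/*w*/lax4/*ec6yl*/'.

(0, 27)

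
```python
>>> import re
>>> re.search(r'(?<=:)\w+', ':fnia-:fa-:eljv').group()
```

The positive lookaround only admits positions where the adjacent text matches; those characters stay outside the span.
Unlike `match`, `search` isn't anchored — it looks for the pattern anywhere in the string.
The match spans [1:5] → 'fnia'.

'fnia'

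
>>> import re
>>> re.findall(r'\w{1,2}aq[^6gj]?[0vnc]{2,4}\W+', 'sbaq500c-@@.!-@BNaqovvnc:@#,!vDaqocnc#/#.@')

['sbaq500c-@@.!-@', 'BNaqovvnc:@#,!', 'vDaqocnc#/#.@']

`findall` yields the raw match text (3 of them) because the pattern has no groups.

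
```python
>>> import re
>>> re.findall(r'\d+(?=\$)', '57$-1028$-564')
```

['57', '1028']

Lookahead/lookbehind check context without consuming it, so the matched span excludes the asserted characters.
Scanning left to right: at [0:2] → '57'; at [4:8] → '1028'.
No capturing groups, so `findall` returns the 2 full match strings.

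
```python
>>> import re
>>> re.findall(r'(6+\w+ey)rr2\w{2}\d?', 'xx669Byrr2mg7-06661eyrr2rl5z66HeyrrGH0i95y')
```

Pattern: one or more of a literal '6', then one or more of a word character, then the literal 'ey' (captured); then the literal 'rr2', then exactly 2 of a word character, then optionally a digit.
Scanning left to right: at [15:27] match '6661eyrr2rl5', group 1 = '6661ey'.
With a single group, `findall` returns only what that group captured — 1 item.

['6661ey']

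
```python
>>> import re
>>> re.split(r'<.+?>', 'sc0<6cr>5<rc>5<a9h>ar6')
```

Matches to split on: at [3:8] → '<6cr>'; at [9:13] → '<rc>'; at [14:19] → '<a9h>'.
`split` removes every match and returns the 4 fragments in between.

['sc0', '5', '5', 'ar6']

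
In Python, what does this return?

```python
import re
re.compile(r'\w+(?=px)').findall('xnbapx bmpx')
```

['xnba', 'bm']

The lookaround is zero-width — it requires the adjacent text to match without consuming it, so the asserted text isn't part of the match.
Scanning left to right: at [0:4] → 'xnba'; at [7:9] → 'bm'.
No capturing groups, so `findall` returns the 2 full match strings.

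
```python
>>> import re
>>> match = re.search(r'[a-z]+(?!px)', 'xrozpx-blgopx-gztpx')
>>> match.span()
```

A negative assertion filters positions out without eating any characters.
The match spans [0:6] → 'xrozpx'.

(0, 6)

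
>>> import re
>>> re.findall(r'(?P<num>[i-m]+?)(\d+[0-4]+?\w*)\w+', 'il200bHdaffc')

Pattern: one or more of a character in [i-m] (lazy) (captured as 'num'); then one or more of a digit, then one or more of a character in [0-4] (lazy), then zero or more of a word character (captured); then one or more of a word character.
Matches: at [0:12] match 'il200bHdaffc', groups = ('il', '200bHdaff').
2 groups means the one result is a tuple of 2 captured strings — 1 here.

[('il', '200bHdaff')]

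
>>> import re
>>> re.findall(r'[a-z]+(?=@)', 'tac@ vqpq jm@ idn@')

['tac', 'jm', 'idn']

The `(?=…)`/`(?<=…)` assertion just peeks at neighbouring text; it doesn't advance the match position.
Matches: at [0:3] → 'tac'; at [10:12] → 'jm'; at [14:17] → 'idn'.
`findall` yields the raw match text (3 of them) because the pattern has no groups.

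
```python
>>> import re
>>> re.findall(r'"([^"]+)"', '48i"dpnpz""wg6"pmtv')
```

One capturing group, so `findall` returns just the captured substring from each match — 2 in all.

['dpnpz', 'wg6']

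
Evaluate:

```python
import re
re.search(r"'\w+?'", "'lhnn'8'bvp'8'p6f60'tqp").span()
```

The match spans [0:6] → "'lhnn'".

(0, 6)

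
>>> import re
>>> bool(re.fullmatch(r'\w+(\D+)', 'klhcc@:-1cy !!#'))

False

The pattern matches one or more of a word character; then one or more of a non-digit (captured).
`fullmatch` succeeds only if the pattern covers the string from start to end.
Here the pattern can't cover the whole string, so the call returns None, and `bool(None)` is False.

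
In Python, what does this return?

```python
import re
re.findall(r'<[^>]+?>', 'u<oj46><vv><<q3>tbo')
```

['<oj46>', '<vv>', '<<q3>']

Scanning left to right: at [1:7] → '<oj46>'; at [7:11] → '<vv>'; at [11:16] → '<<q3>'.
With no groups in the pattern, `findall` gives back each whole match — 3 here.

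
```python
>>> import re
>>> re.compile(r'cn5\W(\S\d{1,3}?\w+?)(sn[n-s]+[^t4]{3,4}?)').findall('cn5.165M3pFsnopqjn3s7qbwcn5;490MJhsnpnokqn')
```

[('165M3pF', 'snopqjn3'), ('490MJh', 'snpnokqn')]

A non-greedy quantifier consumes as few characters as it can — just enough that the remainder of the pattern still matches from where it stops; whatever follows it matches normally.
Multiple groups make `findall` return tuples — one 2-tuple for each match.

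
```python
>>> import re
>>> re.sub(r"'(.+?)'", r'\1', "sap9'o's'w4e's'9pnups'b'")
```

The `?` after the quantifier makes it lazy — it takes as little as possible before letting the rest of the pattern try.
Matches: at [4:7] → "'o'"; at [8:13] → "'w4e'"; at [14:22] → "'9pnups'".
`\1` in the replacement pulls in group 1's text for each match.

"sap9osw4es9pnupsb'"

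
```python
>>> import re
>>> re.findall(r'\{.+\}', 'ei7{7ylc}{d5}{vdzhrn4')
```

['{7ylc}{d5}']

Matches: at [3:13] → '{7ylc}{d5}'.
With no groups in the pattern, `findall` gives back each whole match — 1 here.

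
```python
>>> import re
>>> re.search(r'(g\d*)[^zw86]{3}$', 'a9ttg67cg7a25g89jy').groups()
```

The pattern matches a literal 'g', then zero or more of a digit (captured); then exactly 3 of any character except [zw86]; then anchored at the end.
`re.search` scans for the first position where the pattern succeeds.
The match spans [13:18] → 'g89jy'.
Captured: group 1 = 'g8'.

('g8',)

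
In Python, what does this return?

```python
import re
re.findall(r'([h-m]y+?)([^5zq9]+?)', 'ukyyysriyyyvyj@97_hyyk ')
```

[('ky', 'y'), ('iy', 'y'), ('hy', 'y')]

2 groups means each result is a tuple of 2 captured strings — 3 here.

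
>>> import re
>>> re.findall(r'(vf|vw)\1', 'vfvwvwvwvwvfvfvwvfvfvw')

['vw', 'vw', 'vf', 'vf']

`\1` is not a pattern — it's the concrete string captured by group 1, re-applied verbatim.
Walking the string: at [2:6] match 'vwvw', group 1 = 'vw'; at [6:10] match 'vwvw', group 1 = 'vw'; at [10:14] match 'vfvf', group 1 = 'vf'; at [16:20] match 'vfvf', group 1 = 'vf'.
Because there's exactly one group, `findall` drops the full match and keeps group 1 from each hit.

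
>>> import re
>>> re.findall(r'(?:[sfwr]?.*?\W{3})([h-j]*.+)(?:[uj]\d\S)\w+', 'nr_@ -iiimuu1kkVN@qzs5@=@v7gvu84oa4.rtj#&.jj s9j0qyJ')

['iiimuu1kkVN@qzs5@=@v7gvu84oa4.rtj#&.jj s9']

The `?` after the quantifier makes it lazy — it takes as little as possible before letting the rest of the pattern try.
With a single group, `findall` returns only what that group captured — 1 item.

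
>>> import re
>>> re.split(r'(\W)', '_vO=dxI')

['_vO', '=', 'dxI']

This matches a non-word character (captured).
Matches to split on: at [3:4] → '='.
`re.split` interleaves the captured-group text with the surrounding fragments.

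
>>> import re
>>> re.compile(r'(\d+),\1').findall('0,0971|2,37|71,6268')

['0']

A backreference is literal: `\1` must see the identical characters the first group matched.
One capturing group, so `findall` returns just the captured substring from the one match — 1 in all.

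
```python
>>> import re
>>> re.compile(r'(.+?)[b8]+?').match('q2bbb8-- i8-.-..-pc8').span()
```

(0, 3)

This matches one or more of any character (lazy) (captured); then one or more of one of [b8] (lazy).
Lazy quantifiers expand one character at a time until the remainder of the pattern can match.
`match` is anchored at position 0; if the pattern doesn't fit there, it returns None.
The match spans [0:3] → 'q2b'.
Captured: group 1 = 'q2'.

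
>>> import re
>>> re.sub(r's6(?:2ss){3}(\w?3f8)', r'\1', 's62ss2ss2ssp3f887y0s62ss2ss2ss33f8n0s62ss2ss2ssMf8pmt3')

'p3f887y033f8n0s62ss2ss2ssMf8pmt3'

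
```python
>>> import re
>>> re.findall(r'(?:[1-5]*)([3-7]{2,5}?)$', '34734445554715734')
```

['734']

Pattern: zero or more of a character in [1-5] (non-capturing group); then 2 to 5 of a character in [3-7] (lazy) (captured); then anchored at the end.
Walking the string: at [12:17] match '15734', group 1 = '734'.
`findall` collects group 1 from the one match (1 total).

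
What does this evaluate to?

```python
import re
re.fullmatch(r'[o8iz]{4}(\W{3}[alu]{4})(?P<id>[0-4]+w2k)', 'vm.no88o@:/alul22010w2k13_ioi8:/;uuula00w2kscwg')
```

None

For `fullmatch`, every character of the input must be accounted for by the pattern.
Here the pattern can't cover the whole string, so the call returns None.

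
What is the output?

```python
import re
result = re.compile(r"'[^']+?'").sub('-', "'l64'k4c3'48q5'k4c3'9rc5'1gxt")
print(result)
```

-k4c3-k4c3-1gxt

Every occurrence is swapped for '-'.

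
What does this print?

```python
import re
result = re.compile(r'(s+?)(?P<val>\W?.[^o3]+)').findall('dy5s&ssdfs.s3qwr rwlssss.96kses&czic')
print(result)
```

The pattern matches one or more of a literal 's' (lazy) (captured); then optionally a non-word character, then any character, then one or more of any character except [o3] (captured as 'val').
Lazy quantifiers expand one character at a time until the remainder of the pattern can match.
Scanning left to right: at [3:12] match 's&ssdfs.s', groups = ('s', '&ssdfs.s'); at [20:36] match 'ssss.96kses&czic', groups = ('s', 'sss.96kses&czic').
2 groups means each result is a tuple of 2 captured strings — 2 here.

[('s', '&ssdfs.s'), ('s', 'sss.96kses&czic')]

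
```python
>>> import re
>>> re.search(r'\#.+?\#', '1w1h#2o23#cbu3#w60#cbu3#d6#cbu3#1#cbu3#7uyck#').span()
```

(4, 10)

`search` walks the string left to right and returns the first match it finds.
The match spans [4:10] → '#2o23#'.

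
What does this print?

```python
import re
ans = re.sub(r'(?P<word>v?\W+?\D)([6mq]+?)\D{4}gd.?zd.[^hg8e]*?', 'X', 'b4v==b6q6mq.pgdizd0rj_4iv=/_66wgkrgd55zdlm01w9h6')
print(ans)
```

b4Xrj_4iv=/_66wgkrgd55zdlm01w9h6

Every occurrence is swapped for 'X'.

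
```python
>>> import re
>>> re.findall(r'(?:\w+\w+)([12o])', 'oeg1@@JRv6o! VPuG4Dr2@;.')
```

With a single group, `findall` returns only what that group captured — 3 items.

['1', 'o', '2']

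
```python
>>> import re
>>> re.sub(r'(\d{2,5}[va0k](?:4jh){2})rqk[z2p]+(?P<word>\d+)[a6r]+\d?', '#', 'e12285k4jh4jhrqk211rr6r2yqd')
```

'e#yqd'

Pattern: 2 to 5 of a digit, then one of [va0k], then the literal '4jh' repeated 2 times (captured); then the literal 'rqk', then one or more of one of [z2p]; then one or more of a digit (captured as 'word'); then one or more of one of [a6r], then optionally a digit.
`sub` substitutes '#' at each match site.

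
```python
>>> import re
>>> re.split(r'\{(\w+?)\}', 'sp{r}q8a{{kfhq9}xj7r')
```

['sp', 'r', 'q8a{', 'kfhq9', 'xj7r']

Matches to split on: at [2:5] → '{r}'; at [9:16] → '{kfhq9}'.
`re.split` interleaves the captured-group text with the surrounding fragments.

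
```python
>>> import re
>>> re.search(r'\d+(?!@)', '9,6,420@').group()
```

The negative lookahead/lookbehind blocks any match where the forbidden context is present.
`search` walks the string left to right and returns the first match it finds.
The match spans [0:1] → '9'.

'9'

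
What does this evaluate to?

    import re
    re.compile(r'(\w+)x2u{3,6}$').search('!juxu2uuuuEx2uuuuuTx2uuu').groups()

('juxu2uuuuEx2uuuuuT',)

The pattern matches one or more of a word character (captured); then the literal 'x2', then 3 to 6 of the literal 'u'; then anchored at the end.
`re.search` tries every starting position until one works.
The match spans [1:24] → 'juxu2uuuuEx2uuuuuTx2uuu'.
Captured: group 1 = 'juxu2uuuuEx2uuuuuT'.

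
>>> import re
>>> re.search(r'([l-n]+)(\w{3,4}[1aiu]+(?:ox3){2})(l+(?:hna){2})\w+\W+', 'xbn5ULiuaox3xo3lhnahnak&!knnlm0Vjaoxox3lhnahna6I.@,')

None

Here the pattern never matches, so the call returns None.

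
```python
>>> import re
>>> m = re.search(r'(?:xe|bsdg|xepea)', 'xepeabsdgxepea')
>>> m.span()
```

Branches in `(...|...)` are attempted left-to-right; the first branch that allows the whole pattern to succeed is taken.
The match spans [0:2] → 'xe'.

(0, 2)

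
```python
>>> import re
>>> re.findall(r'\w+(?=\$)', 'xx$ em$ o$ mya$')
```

['xx', 'em', 'o', 'mya']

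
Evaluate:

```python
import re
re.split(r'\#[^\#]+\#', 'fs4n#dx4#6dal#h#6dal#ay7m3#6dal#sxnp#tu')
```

Matches to split on: at [4:9] → '#dx4#'; at [13:16] → '#h#'; at [20:27] → '#ay7m3#'; at [31:37] → '#sxnp#'.
Each match becomes a cut point; 5 segments remain.

['fs4n', '6dal', '6dal', '6dal', 'tu']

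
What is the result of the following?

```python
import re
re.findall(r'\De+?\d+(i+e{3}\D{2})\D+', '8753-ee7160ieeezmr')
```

['ieeezm']

This matches a non-digit, then one or more of the literal 'e' (lazy), then one or more of a digit; then one or more of the literal 'i', then exactly 3 of a literal 'e', then exactly 2 of a non-digit (captured); then one or more of a non-digit.
`findall` collects group 1 from the one match (1 total).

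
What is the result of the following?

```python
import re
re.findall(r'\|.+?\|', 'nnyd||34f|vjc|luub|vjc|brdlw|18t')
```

['||34f|', '|luub|', '|brdlw|']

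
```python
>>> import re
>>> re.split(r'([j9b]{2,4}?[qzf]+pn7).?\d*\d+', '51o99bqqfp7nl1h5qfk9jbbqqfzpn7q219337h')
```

The pattern matches 2 to 4 of one of [j9b] (lazy), then one or more of one of [qzf], then the literal 'pn7' (captured); then optionally any character, then zero or more of a digit, then one or more of a digit.
The group in the pattern means `split` returns the separators' captures alongside the pieces.

['51o99bqqfp7nl1h5qfk', '9jbbqqfzpn7', 'h']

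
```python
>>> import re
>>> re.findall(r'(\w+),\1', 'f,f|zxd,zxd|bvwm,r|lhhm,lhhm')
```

['f', 'zxd', 'lhhm']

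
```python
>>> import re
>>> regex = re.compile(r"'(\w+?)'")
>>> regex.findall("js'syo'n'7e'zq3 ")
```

['syo', '7e']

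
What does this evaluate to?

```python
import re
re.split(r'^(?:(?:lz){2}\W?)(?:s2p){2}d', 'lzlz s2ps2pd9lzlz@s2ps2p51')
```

['', '9lzlz@s2ps2p51']

The pattern matches anchored at the start of the string; then the literal 'lz' repeated 2 times, then optionally a non-word character (non-capturing group); then the literal 's2p' repeated 2 times, then the literal 'd'.
Matches to split on: at [0:12] → 'lzlz s2ps2pd'.
The string is cut at each match, leaving 2 pieces.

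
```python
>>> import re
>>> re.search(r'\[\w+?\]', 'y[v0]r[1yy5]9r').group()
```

'[v0]'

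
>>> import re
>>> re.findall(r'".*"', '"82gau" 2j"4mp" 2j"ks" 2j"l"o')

['"82gau" 2j"4mp" 2j"ks" 2j"l"']

Scanning left to right: at [0:28] → '"82gau" 2j"4mp" 2j"ks" 2j"l"'.
`findall` yields the raw match text (1 of them) because the pattern has no groups.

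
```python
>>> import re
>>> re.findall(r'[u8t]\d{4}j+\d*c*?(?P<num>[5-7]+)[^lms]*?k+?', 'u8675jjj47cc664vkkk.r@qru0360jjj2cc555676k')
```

The `?` after the quantifier makes it lazy — it takes as little as possible before letting the rest of the pattern try.
Because there's exactly one group, `findall` drops the full match and keeps group 1 from each hit.

['66', '555676']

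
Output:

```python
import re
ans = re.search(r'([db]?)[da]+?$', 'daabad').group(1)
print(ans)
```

b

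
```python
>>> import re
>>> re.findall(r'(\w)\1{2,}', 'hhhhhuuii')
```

['h']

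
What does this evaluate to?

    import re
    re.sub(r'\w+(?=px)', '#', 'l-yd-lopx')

The lookaround is zero-width — it requires the adjacent text to match without consuming it, so the asserted text isn't part of the match.
Matches: at [5:7] → 'lo'.
`sub` substitutes '#' at each match site.

'l-yd-#px'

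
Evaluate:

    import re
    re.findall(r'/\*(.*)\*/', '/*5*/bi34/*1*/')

['5*/bi34/*1']

With a single group, `findall` returns only what that group captured — 1 item.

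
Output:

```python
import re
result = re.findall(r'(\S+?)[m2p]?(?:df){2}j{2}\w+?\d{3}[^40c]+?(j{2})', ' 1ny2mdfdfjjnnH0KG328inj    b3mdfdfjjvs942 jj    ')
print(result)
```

The pattern matches one or more of a non-whitespace character (lazy) (captured); then optionally one of [m2p], then the literal 'df' repeated 2 times, then exactly 2 of the literal 'j'; then one or more of a word character (lazy); then exactly 3 of a digit, then one or more of any character except [40c] (lazy); then exactly 2 of a literal 'j' (captured).
Scanning left to right: at [1:37] match '1ny2mdfdfjjnnH0KG328inj    b3mdfdfjj', groups = ('1ny2', 'jj').
With 2 capturing groups, `findall` returns a 2-tuple per match.

[('1ny2', 'jj')]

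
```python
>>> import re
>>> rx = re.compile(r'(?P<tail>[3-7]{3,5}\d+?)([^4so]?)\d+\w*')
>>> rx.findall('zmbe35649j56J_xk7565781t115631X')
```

The pattern matches 3 to 5 of a character in [3-7], then one or more of a digit (lazy) (captured as 'tail'); then optionally any character except [4so] (captured); then one or more of a digit, then zero or more of a word character.
Walking the string: at [4:31] match '35649j56J_xk7565781t115631X', groups = ('35649', 'j').
Multiple groups make `findall` return tuples — one 2-tuple for the one match.

[('35649', 'j')]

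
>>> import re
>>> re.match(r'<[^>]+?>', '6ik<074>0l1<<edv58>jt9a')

None

`re.match` won't scan ahead — the pattern has to work from the very first character.
Here the string doesn't start with a match, so the call returns None.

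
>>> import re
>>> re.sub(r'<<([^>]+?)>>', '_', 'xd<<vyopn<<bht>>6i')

'xd_6i'

Matches: at [2:16] → '<<vyopn<<bht>>'.
`sub` substitutes '_' at each match site.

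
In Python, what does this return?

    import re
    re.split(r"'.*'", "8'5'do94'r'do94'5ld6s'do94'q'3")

['8', '3']

Each match becomes a cut point; 2 segments remain.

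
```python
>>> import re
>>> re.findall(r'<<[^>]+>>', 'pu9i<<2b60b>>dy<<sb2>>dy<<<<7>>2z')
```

['<<2b60b>>', '<<sb2>>', '<<<<7>>']

Since nothing is captured, `findall` lists the 3 matched substrings directly.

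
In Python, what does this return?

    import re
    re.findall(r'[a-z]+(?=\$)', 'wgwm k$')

Because the assertion is zero-width, the text it checks is not consumed and won't appear in the result.
With no groups in the pattern, `findall` gives back each whole match — 1 here.

['k']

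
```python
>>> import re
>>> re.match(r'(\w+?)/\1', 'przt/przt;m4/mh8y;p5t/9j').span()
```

A backreference is literal: `\1` must see the identical characters the first group matched.
`re.match` won't scan ahead — the pattern has to work from the very first character.
The match spans [0:9] → 'przt/przt'.
Captured: group 1 = 'przt'.

(0, 9)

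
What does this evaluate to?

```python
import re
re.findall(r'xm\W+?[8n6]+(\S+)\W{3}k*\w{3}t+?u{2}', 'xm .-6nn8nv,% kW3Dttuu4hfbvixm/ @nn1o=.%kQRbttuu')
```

['v', '1o']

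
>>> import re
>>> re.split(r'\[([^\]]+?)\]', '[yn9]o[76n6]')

Matches to split on: at [0:5] → '[yn9]'; at [6:12] → '[76n6]'.
The group in the pattern means `split` returns the separators' captures alongside the pieces.

['', 'yn9', 'o', '76n6', '']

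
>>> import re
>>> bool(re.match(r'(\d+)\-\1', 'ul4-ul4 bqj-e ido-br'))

False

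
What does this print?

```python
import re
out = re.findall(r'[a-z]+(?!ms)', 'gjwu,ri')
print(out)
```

['gjwu', 'ri']

A negative assertion filters positions out without eating any characters.
`findall` yields the raw match text (2 of them) because the pattern has no groups.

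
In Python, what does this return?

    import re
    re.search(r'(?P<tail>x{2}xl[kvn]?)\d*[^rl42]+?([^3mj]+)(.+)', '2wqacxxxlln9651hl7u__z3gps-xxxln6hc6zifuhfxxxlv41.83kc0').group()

'xxxln6hc6zifuhfxxxlv41.83kc0'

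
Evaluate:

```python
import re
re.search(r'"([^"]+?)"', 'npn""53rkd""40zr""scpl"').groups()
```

('53rkd',)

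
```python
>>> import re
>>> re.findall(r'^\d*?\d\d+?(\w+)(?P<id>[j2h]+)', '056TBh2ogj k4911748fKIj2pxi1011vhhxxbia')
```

Pattern: anchored at the start of the string; then zero or more of a digit (lazy), then a digit, then one or more of a digit (lazy); then one or more of a word character (captured); then one or more of one of [j2h] (captured as 'id').
Walking the string: at [0:10] match '056TBh2ogj', groups = ('6TBh2og', 'j').
Multiple groups make `findall` return tuples — one 2-tuple for the one match.

[('6TBh2og', 'j')]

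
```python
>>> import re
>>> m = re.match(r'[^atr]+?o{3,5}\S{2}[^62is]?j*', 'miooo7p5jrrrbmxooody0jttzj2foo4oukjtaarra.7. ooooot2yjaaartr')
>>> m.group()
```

'miooo7p5j'

This matches one or more of any character except [atr] (lazy); then 3 to 5 of the literal 'o', then exactly 2 of a non-whitespace character; then optionally any character except [62is], then zero or more of the literal 'j'.
With `match`, the pattern is implicitly anchored at the beginning.
The match spans [0:9] → 'miooo7p5j'.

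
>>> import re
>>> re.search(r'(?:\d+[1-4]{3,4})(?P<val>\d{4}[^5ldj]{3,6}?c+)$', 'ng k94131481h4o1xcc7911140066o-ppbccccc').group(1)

'0066o-ppbccccc'

The match spans [19:39] → '7911140066o-ppbccccc'.
Captured: group 1 = '0066o-ppbccccc'.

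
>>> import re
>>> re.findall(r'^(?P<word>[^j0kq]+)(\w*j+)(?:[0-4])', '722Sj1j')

This matches anchored at the start of the string; then one or more of any character except [j0kq] (captured as 'word'); then zero or more of a word character, then one or more of the literal 'j' (captured); then a character in [0-4] (non-capturing group).
Matches: at [0:6] match '722Sj1', groups = ('722S', 'j').
With 2 capturing groups, `findall` returns a 2-tuple per match.

[('722S', 'j')]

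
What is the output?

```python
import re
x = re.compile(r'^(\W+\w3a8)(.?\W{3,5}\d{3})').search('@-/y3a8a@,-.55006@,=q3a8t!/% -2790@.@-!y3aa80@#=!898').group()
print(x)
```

@-/y3a8a@,-.550

The pattern matches anchored at the start of the string; then one or more of a non-word character, then a word character, then the literal '3a8' (captured); then optionally any character, then 3 to 5 of a non-word character, then exactly 3 of a digit (captured).
`search` walks the string left to right and returns the first match it finds.
The match spans [0:15] → '@-/y3a8a@,-.550'.
Captured: group 1 = '@-/y3a8', group 2 = 'a@,-.550'.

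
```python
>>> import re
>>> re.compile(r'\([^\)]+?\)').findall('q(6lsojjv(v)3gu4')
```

`findall` yields the raw match text (1 of them) because the pattern has no groups.

['(6lsojjv(v)']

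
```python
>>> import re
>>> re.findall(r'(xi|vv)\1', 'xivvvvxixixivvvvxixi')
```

`\1` is not a pattern — it's the concrete string captured by group 1, re-applied verbatim.
Scanning left to right: at [2:6] match 'vvvv', group 1 = 'vv'; at [6:10] match 'xixi', group 1 = 'xi'; at [12:16] match 'vvvv', group 1 = 'vv'; at [16:20] match 'xixi', group 1 = 'xi'.
Because there's exactly one group, `findall` drops the full match and keeps group 1 from each hit.

['vv', 'xi', 'vv', 'xi']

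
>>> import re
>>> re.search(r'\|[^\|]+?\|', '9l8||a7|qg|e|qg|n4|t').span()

(4, 8)

`re.search` tries every starting position until one works.
The match spans [4:8] → '|a7|'.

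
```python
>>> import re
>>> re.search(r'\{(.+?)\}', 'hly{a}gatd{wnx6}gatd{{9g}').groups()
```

('a',)

The match spans [3:6] → '{a}'.
Captured: group 1 = 'a'.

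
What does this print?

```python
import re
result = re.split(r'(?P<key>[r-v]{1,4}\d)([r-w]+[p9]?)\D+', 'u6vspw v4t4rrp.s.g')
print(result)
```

['', 'u6', 'vsp', '4', 't4', 'rrp', '']

Because the pattern has a capturing group, `split` also inserts each captured text between the pieces.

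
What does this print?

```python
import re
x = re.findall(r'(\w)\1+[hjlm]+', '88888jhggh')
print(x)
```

['8', 'g']

After group 1 captures some text, `\1` only succeeds where that same text appears again.
Walking the string: at [0:7] match '88888jh', group 1 = '8'; at [7:10] match 'ggh', group 1 = 'g'.
`findall` collects group 1 from each match (2 total).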